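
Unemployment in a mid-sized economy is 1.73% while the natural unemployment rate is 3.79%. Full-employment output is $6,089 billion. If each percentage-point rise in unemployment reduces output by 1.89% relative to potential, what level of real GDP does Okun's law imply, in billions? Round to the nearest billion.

$6,326 billion

Unemployment gap = 1.73 - 3.79 = -2.06 points, so the output gap is -1.89 × (-2.06) = 3.8934%.
Actual GDP = 6089 × (1 + 3.8934/100) = 6089 × 1.038934 ≈ 6326 billion.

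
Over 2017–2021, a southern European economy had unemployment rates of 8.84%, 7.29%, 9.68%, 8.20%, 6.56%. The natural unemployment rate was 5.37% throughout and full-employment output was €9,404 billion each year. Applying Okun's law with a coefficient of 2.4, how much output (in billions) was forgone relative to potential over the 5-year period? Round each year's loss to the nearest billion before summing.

€3,097 billion

Year 2017: gap = -2.4 × (8.84 - 5.37) = -8.328%, loss ≈ 9404 × 8.328/100 ≈ 783.
Year 2018: gap = -2.4 × (7.29 - 5.37) = -4.608%, loss ≈ 9404 × 4.608/100 ≈ 433.
Year 2019: gap = -2.4 × (9.68 - 5.37) = -10.344%, loss ≈ 9404 × 10.344/100 ≈ 973.
Year 2020: gap = -2.4 × (8.2 - 5.37) = -6.792%, loss ≈ 9404 × 6.792/100 ≈ 639.
Year 2021: gap = -2.4 × (6.56 - 5.37) = -2.856%, loss ≈ 9404 × 2.856/100 ≈ 269.
Total lost output = 783 + 433 + 973 + 639 + 269 = 3097 billion.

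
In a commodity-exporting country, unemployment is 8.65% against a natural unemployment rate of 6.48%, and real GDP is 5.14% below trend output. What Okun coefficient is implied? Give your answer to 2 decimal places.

β ≈ 2.37

Okun's law: output gap = -β × (u - u*).
-5.14 = -β × (8.65 - 6.48) = -β × 2.17, so β = 5.14/2.17 = 2.37.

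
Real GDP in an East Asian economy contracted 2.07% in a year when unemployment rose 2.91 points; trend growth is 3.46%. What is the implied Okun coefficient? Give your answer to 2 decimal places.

β ≈ 1.90

Growth form: g_Y = g_Y* - β × Δu, so β = (g_Y* - g_Y)/Δu.
β = (3.46 + 2.07)/2.91 = 5.53/2.91 = 1.90.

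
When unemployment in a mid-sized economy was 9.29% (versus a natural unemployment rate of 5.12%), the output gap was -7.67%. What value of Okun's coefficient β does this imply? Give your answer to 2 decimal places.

Okun's law: output gap = -β × (u - u*).
-7.67 = -β × (9.29 - 5.12) = -β × 4.17, so β = 7.67/4.17 = 1.84.

β ≈ 1.84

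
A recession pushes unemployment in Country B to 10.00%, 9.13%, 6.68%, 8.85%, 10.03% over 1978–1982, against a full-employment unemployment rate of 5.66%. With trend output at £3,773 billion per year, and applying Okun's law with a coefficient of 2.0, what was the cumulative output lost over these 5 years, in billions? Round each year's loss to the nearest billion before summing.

£1,237 billion

Year 1978: gap = -2.0 × (10 - 5.66) = -8.68%, loss ≈ 3773 × 8.68/100 ≈ 327.
Year 1979: gap = -2.0 × (9.13 - 5.66) = -6.94%, loss ≈ 3773 × 6.94/100 ≈ 262.
Year 1980: gap = -2.0 × (6.68 - 5.66) = -2.04%, loss ≈ 3773 × 2.04/100 ≈ 77.
Year 1981: gap = -2.0 × (8.85 - 5.66) = -6.38%, loss ≈ 3773 × 6.38/100 ≈ 241.
Year 1982: gap = -2.0 × (10.03 - 5.66) = -8.74%, loss ≈ 3773 × 8.74/100 ≈ 330.
Total lost output = 327 + 262 + 77 + 241 + 330 = 1237 billion.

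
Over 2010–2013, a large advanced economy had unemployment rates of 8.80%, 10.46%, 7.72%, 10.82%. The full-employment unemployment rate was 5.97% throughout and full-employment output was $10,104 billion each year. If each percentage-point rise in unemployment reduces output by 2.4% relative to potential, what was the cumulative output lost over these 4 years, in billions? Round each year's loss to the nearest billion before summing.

Year 2010: gap = -2.4 × (8.8 - 5.97) = -6.792%, loss ≈ 10104 × 6.792/100 ≈ 686.
Year 2011: gap = -2.4 × (10.46 - 5.97) = -10.776%, loss ≈ 10104 × 10.776/100 ≈ 1089.
Year 2012: gap = -2.4 × (7.72 - 5.97) = -4.2%, loss ≈ 10104 × 4.2/100 ≈ 424.
Year 2013: gap = -2.4 × (10.82 - 5.97) = -11.64%, loss ≈ 10104 × 11.64/100 ≈ 1176.
Total lost output = 686 + 1089 + 424 + 1176 = 3375 billion.

$3,375 billion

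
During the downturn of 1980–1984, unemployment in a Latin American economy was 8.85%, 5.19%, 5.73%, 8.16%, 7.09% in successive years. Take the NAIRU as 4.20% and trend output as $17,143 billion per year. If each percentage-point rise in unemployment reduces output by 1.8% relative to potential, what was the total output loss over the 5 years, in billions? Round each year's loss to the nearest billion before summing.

$4,326 billion

Year 1980: gap = -1.8 × (8.85 - 4.2) = -8.37%, loss ≈ 17143 × 8.37/100 ≈ 1435.
Year 1981: gap = -1.8 × (5.19 - 4.2) = -1.782%, loss ≈ 17143 × 1.782/100 ≈ 305.
Year 1982: gap = -1.8 × (5.73 - 4.2) = -2.754%, loss ≈ 17143 × 2.754/100 ≈ 472.
Year 1983: gap = -1.8 × (8.16 - 4.2) = -7.128%, loss ≈ 17143 × 7.128/100 ≈ 1222.
Year 1984: gap = -1.8 × (7.09 - 4.2) = -5.202%, loss ≈ 17143 × 5.202/100 ≈ 892.
Total lost output = 1435 + 305 + 472 + 1222 + 892 = 4326 billion.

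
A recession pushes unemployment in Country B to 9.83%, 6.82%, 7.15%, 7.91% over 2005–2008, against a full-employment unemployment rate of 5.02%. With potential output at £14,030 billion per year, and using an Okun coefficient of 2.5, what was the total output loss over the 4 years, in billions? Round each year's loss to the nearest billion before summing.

£4,079 billion

Year 2005: gap = -2.5 × (9.83 - 5.02) = -12.025%, loss ≈ 14030 × 12.025/100 ≈ 1687.
Year 2006: gap = -2.5 × (6.82 - 5.02) = -4.5%, loss ≈ 14030 × 4.5/100 ≈ 631.
Year 2007: gap = -2.5 × (7.15 - 5.02) = -5.325%, loss ≈ 14030 × 5.325/100 ≈ 747.
Year 2008: gap = -2.5 × (7.91 - 5.02) = -7.225%, loss ≈ 14030 × 7.225/100 ≈ 1014.
Total lost output = 1687 + 631 + 747 + 1014 = 4079 billion.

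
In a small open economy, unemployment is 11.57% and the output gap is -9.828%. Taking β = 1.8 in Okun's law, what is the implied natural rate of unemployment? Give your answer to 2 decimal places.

From Okun's law, u - u* = -(output gap)/β = -(-9.828)/1.8 = 5.46 points.
So u* = 11.57 - 5.46 = 6.11%.

6.11%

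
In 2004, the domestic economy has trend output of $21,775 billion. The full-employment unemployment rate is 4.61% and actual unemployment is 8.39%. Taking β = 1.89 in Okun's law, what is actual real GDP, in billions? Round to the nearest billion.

$20,219 billion

Unemployment gap = 8.39 - 4.61 = 3.78 points, so the output gap is -1.89 × 3.78 = -7.1442%.
Actual GDP = 21775 × (1 - 7.1442/100) = 21775 × 0.928558 ≈ 20219 billion.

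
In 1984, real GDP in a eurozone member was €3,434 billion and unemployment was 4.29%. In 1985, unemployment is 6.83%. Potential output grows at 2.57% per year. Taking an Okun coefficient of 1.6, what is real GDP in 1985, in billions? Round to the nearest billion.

Δu = 6.83 - 4.29 = 2.54 points.
Okun's law (growth form): g_Y = g_Y* - β × Δu = 2.57 - 1.6 × (2.54) = 2.57 - 4.064 = -1.494%.
Real GDP in the next year = 3434 × (1 - 1.494/100) = 3434 × 0.98506 ≈ 3383 billion.

€3,383 billion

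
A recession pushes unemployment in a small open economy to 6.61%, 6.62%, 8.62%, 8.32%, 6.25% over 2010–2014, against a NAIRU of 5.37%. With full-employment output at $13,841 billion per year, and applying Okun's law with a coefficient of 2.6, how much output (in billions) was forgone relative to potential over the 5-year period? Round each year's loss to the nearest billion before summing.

$3,445 billion

Year 2010: gap = -2.6 × (6.61 - 5.37) = -3.224%, loss ≈ 13841 × 3.224/100 ≈ 446.
Year 2011: gap = -2.6 × (6.62 - 5.37) = -3.25%, loss ≈ 13841 × 3.25/100 ≈ 450.
Year 2012: gap = -2.6 × (8.62 - 5.37) = -8.45%, loss ≈ 13841 × 8.45/100 ≈ 1170.
Year 2013: gap = -2.6 × (8.32 - 5.37) = -7.67%, loss ≈ 13841 × 7.67/100 ≈ 1062.
Year 2014: gap = -2.6 × (6.25 - 5.37) = -2.288%, loss ≈ 13841 × 2.288/100 ≈ 317.
Total lost output = 446 + 450 + 1170 + 1062 + 317 = 3445 billion.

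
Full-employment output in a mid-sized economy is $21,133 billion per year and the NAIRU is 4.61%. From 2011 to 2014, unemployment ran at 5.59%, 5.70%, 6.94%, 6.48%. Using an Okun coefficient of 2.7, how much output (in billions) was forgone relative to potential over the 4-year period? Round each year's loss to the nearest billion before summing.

$3,577 billion

Year 2011: gap = -2.7 × (5.59 - 4.61) = -2.646%, loss ≈ 21133 × 2.646/100 ≈ 559.
Year 2012: gap = -2.7 × (5.7 - 4.61) = -2.943%, loss ≈ 21133 × 2.943/100 ≈ 622.
Year 2013: gap = -2.7 × (6.94 - 4.61) = -6.291%, loss ≈ 21133 × 6.291/100 ≈ 1329.
Year 2014: gap = -2.7 × (6.48 - 4.61) = -5.049%, loss ≈ 21133 × 5.049/100 ≈ 1067.
Total lost output = 559 + 622 + 1329 + 1067 = 3577 billion.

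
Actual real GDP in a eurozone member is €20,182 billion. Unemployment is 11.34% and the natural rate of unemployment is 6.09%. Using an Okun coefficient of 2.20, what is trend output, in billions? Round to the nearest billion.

Unemployment gap = 11.34 - 6.09 = 5.25 points, so output gap = -2.2 × 5.25 = -11.55%.
Since Y = Y* × (1 + gap/100), Y* = 20182/0.8845 ≈ 22817 billion.

€22,817 billion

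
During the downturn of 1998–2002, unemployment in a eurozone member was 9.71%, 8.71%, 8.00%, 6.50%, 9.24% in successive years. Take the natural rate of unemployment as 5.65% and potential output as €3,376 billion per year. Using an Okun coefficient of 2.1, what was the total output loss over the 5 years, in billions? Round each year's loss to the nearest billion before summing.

€987 billion

Year 1998: gap = -2.1 × (9.71 - 5.65) = -8.526%, loss ≈ 3376 × 8.526/100 ≈ 288.
Year 1999: gap = -2.1 × (8.71 - 5.65) = -6.426%, loss ≈ 3376 × 6.426/100 ≈ 217.
Year 2000: gap = -2.1 × (8 - 5.65) = -4.935%, loss ≈ 3376 × 4.935/100 ≈ 167.
Year 2001: gap = -2.1 × (6.5 - 5.65) = -1.785%, loss ≈ 3376 × 1.785/100 ≈ 60.
Year 2002: gap = -2.1 × (9.24 - 5.65) = -7.539%, loss ≈ 3376 × 7.539/100 ≈ 255.
Total lost output = 288 + 217 + 167 + 60 + 255 = 987 billion.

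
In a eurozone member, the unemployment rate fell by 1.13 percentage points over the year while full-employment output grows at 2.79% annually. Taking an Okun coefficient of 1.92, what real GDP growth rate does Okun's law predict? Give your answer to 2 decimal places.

4.96%

Growth-rate Okun's law: g_Y = g_Y* - β × Δu.
g_Y = 2.79 - 1.92 × (-1.13) = 2.79 + 2.1696 = 4.9596%, i.e. 4.96% to 2 d.p.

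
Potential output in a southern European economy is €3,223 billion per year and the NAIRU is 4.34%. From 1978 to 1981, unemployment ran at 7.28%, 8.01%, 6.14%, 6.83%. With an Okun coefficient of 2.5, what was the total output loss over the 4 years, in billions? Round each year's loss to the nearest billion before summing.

€879 billion

Year 1978: gap = -2.5 × (7.28 - 4.34) = -7.35%, loss ≈ 3223 × 7.35/100 ≈ 237.
Year 1979: gap = -2.5 × (8.01 - 4.34) = -9.175%, loss ≈ 3223 × 9.175/100 ≈ 296.
Year 1980: gap = -2.5 × (6.14 - 4.34) = -4.5%, loss ≈ 3223 × 4.5/100 ≈ 145.
Year 1981: gap = -2.5 × (6.83 - 4.34) = -6.225%, loss ≈ 3223 × 6.225/100 ≈ 201.
Total lost output = 237 + 296 + 145 + 201 = 879 billion.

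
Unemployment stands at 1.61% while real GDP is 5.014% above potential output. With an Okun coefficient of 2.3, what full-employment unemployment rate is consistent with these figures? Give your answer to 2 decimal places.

3.79%

From Okun's law, u - u* = -(output gap)/β = -(5.014)/2.3 = -2.18 points.
So u* = 1.61 + 2.18 = 3.79%.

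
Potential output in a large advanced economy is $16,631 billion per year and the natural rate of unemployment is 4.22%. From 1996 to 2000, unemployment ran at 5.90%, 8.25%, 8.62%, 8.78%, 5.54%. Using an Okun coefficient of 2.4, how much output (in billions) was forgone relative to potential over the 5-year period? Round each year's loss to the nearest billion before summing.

Year 1996: gap = -2.4 × (5.9 - 4.22) = -4.032%, loss ≈ 16631 × 4.032/100 ≈ 671.
Year 1997: gap = -2.4 × (8.25 - 4.22) = -9.672%, loss ≈ 16631 × 9.672/100 ≈ 1609.
Year 1998: gap = -2.4 × (8.62 - 4.22) = -10.56%, loss ≈ 16631 × 10.56/100 ≈ 1756.
Year 1999: gap = -2.4 × (8.78 - 4.22) = -10.944%, loss ≈ 16631 × 10.944/100 ≈ 1820.
Year 2000: gap = -2.4 × (5.54 - 4.22) = -3.168%, loss ≈ 16631 × 3.168/100 ≈ 527.
Total lost output = 671 + 1609 + 1756 + 1820 + 527 = 6383 billion.

$6,383 billion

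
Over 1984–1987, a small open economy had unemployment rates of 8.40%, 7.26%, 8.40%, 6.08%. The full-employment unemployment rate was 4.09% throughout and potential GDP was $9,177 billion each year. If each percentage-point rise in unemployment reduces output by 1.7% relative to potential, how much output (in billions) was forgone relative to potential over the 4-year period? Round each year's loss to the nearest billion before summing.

Year 1984: gap = -1.7 × (8.4 - 4.09) = -7.327%, loss ≈ 9177 × 7.327/100 ≈ 672.
Year 1985: gap = -1.7 × (7.26 - 4.09) = -5.389%, loss ≈ 9177 × 5.389/100 ≈ 495.
Year 1986: gap = -1.7 × (8.4 - 4.09) = -7.327%, loss ≈ 9177 × 7.327/100 ≈ 672.
Year 1987: gap = -1.7 × (6.08 - 4.09) = -3.383%, loss ≈ 9177 × 3.383/100 ≈ 310.
Total lost output = 672 + 495 + 672 + 310 = 2149 billion.

$2,149 billion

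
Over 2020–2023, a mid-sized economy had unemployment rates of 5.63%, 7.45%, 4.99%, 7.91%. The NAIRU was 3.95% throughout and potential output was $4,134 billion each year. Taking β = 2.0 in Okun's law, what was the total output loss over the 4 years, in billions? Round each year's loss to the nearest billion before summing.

Year 2020: gap = -2.0 × (5.63 - 3.95) = -3.36%, loss ≈ 4134 × 3.36/100 ≈ 139.
Year 2021: gap = -2.0 × (7.45 - 3.95) = -7%, loss ≈ 4134 × 7/100 ≈ 289.
Year 2022: gap = -2.0 × (4.99 - 3.95) = -2.08%, loss ≈ 4134 × 2.08/100 ≈ 86.
Year 2023: gap = -2.0 × (7.91 - 3.95) = -7.92%, loss ≈ 4134 × 7.92/100 ≈ 327.
Total lost output = 139 + 289 + 86 + 327 = 841 billion.

$841 billion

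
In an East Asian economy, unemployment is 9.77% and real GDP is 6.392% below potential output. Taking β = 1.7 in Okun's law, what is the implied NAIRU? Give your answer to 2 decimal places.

6.01%

From Okun's law, u - u* = -(output gap)/β = -(-6.392)/1.7 = 3.76 points.
So u* = 9.77 - 3.76 = 6.01%.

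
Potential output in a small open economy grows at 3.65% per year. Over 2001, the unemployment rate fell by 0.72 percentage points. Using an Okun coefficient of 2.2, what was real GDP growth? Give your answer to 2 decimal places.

5.23%

Growth-rate Okun's law: g_Y = g_Y* - β × Δu.
g_Y = 3.65 - 2.2 × (-0.72) = 3.65 + 1.584 = 5.234%, i.e. 5.23% to 2 d.p.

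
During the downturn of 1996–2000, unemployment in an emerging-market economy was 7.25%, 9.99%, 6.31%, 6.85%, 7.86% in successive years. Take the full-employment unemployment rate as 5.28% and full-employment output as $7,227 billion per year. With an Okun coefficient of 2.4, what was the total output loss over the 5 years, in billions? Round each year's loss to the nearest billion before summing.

Year 1996: gap = -2.4 × (7.25 - 5.28) = -4.728%, loss ≈ 7227 × 4.728/100 ≈ 342.
Year 1997: gap = -2.4 × (9.99 - 5.28) = -11.304%, loss ≈ 7227 × 11.304/100 ≈ 817.
Year 1998: gap = -2.4 × (6.31 - 5.28) = -2.472%, loss ≈ 7227 × 2.472/100 ≈ 179.
Year 1999: gap = -2.4 × (6.85 - 5.28) = -3.768%, loss ≈ 7227 × 3.768/100 ≈ 272.
Year 2000: gap = -2.4 × (7.86 - 5.28) = -6.192%, loss ≈ 7227 × 6.192/100 ≈ 447.
Total lost output = 342 + 817 + 179 + 272 + 447 = 2057 billion.

$2,057 billion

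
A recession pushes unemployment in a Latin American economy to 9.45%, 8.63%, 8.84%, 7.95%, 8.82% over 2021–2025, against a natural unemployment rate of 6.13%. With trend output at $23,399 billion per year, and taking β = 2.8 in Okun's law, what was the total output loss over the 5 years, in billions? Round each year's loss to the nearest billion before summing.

Year 2021: gap = -2.8 × (9.45 - 6.13) = -9.296%, loss ≈ 23399 × 9.296/100 ≈ 2175.
Year 2022: gap = -2.8 × (8.63 - 6.13) = -7%, loss ≈ 23399 × 7/100 ≈ 1638.
Year 2023: gap = -2.8 × (8.84 - 6.13) = -7.588%, loss ≈ 23399 × 7.588/100 ≈ 1776.
Year 2024: gap = -2.8 × (7.95 - 6.13) = -5.096%, loss ≈ 23399 × 5.096/100 ≈ 1192.
Year 2025: gap = -2.8 × (8.82 - 6.13) = -7.532%, loss ≈ 23399 × 7.532/100 ≈ 1762.
Total lost output = 2175 + 1638 + 1776 + 1192 + 1762 = 8543 billion.

$8,543 billion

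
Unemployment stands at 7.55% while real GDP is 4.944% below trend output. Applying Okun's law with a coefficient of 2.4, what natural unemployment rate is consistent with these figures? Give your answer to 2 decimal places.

From Okun's law, u - u* = -(output gap)/β = -(-4.944)/2.4 = 2.06 points.
So u* = 7.55 - 2.06 = 5.49%.

5.49%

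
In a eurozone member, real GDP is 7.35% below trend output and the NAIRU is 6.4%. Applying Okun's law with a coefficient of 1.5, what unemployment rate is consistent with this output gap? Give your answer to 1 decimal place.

From Okun's law, u - u* = -(output gap)/β = -(-7.35)/1.5 = 4.9 points.
So u = 6.4 + 4.9 = 11.3%.

11.3%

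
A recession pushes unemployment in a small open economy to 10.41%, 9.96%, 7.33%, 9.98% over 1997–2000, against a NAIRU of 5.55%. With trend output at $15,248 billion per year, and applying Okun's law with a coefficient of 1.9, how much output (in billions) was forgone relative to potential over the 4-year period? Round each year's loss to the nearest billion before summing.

$4,485 billion

Year 1997: gap = -1.9 × (10.41 - 5.55) = -9.234%, loss ≈ 15248 × 9.234/100 ≈ 1408.
Year 1998: gap = -1.9 × (9.96 - 5.55) = -8.379%, loss ≈ 15248 × 8.379/100 ≈ 1278.
Year 1999: gap = -1.9 × (7.33 - 5.55) = -3.382%, loss ≈ 15248 × 3.382/100 ≈ 516.
Year 2000: gap = -1.9 × (9.98 - 5.55) = -8.417%, loss ≈ 15248 × 8.417/100 ≈ 1283.
Total lost output = 1408 + 1278 + 516 + 1283 = 4485 billion.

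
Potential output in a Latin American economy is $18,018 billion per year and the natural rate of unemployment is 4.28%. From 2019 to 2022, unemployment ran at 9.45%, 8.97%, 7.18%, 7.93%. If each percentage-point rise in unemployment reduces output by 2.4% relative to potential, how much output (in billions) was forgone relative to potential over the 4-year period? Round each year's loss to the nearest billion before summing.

$7,096 billion

Year 2019: gap = -2.4 × (9.45 - 4.28) = -12.408%, loss ≈ 18018 × 12.408/100 ≈ 2236.
Year 2020: gap = -2.4 × (8.97 - 4.28) = -11.256%, loss ≈ 18018 × 11.256/100 ≈ 2028.
Year 2021: gap = -2.4 × (7.18 - 4.28) = -6.96%, loss ≈ 18018 × 6.96/100 ≈ 1254.
Year 2022: gap = -2.4 × (7.93 - 4.28) = -8.76%, loss ≈ 18018 × 8.76/100 ≈ 1578.
Total lost output = 2236 + 2028 + 1254 + 1578 = 7096 billion.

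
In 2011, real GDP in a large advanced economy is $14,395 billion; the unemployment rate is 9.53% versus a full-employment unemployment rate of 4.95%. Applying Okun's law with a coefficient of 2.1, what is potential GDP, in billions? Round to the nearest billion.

Unemployment gap = 9.53 - 4.95 = 4.58 points, so output gap = -2.1 × 4.58 = -9.618%.
Since Y = Y* × (1 + gap/100), Y* = 14395/0.90382 ≈ 15927 billion.

$15,927 billion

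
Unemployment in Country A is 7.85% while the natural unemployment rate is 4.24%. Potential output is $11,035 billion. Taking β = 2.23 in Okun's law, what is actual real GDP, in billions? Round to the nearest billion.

Unemployment gap = 7.85 - 4.24 = 3.61 points, so the output gap is -2.23 × 3.61 = -8.0503%.
Actual GDP = 11035 × (1 - 8.0503/100) = 11035 × 0.919497 ≈ 10147 billion.

$10,147 billion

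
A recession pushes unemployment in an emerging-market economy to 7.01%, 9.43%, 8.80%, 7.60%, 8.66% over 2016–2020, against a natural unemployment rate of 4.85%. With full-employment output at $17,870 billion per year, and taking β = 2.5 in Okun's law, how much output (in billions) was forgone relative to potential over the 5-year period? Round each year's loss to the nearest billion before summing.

Year 2016: gap = -2.5 × (7.01 - 4.85) = -5.4%, loss ≈ 17870 × 5.4/100 ≈ 965.
Year 2017: gap = -2.5 × (9.43 - 4.85) = -11.45%, loss ≈ 17870 × 11.45/100 ≈ 2046.
Year 2018: gap = -2.5 × (8.8 - 4.85) = -9.875%, loss ≈ 17870 × 9.875/100 ≈ 1765.
Year 2019: gap = -2.5 × (7.6 - 4.85) = -6.875%, loss ≈ 17870 × 6.875/100 ≈ 1229.
Year 2020: gap = -2.5 × (8.66 - 4.85) = -9.525%, loss ≈ 17870 × 9.525/100 ≈ 1702.
Total lost output = 965 + 2046 + 1765 + 1229 + 1702 = 7707 billion.

$7,707 billion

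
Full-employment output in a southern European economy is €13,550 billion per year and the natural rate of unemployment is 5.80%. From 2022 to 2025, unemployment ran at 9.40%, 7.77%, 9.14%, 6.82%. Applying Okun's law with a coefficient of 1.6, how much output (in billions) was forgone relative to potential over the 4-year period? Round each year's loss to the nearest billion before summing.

Year 2022: gap = -1.6 × (9.4 - 5.8) = -5.76%, loss ≈ 13550 × 5.76/100 ≈ 780.
Year 2023: gap = -1.6 × (7.77 - 5.8) = -3.152%, loss ≈ 13550 × 3.152/100 ≈ 427.
Year 2024: gap = -1.6 × (9.14 - 5.8) = -5.344%, loss ≈ 13550 × 5.344/100 ≈ 724.
Year 2025: gap = -1.6 × (6.82 - 5.8) = -1.632%, loss ≈ 13550 × 1.632/100 ≈ 221.
Total lost output = 780 + 427 + 724 + 221 = 2152 billion.

€2,152 billion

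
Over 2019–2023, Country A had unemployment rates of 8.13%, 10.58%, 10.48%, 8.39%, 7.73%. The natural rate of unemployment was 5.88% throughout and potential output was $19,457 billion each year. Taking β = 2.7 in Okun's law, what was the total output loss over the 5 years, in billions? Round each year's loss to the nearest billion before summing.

Year 2019: gap = -2.7 × (8.13 - 5.88) = -6.075%, loss ≈ 19457 × 6.075/100 ≈ 1182.
Year 2020: gap = -2.7 × (10.58 - 5.88) = -12.69%, loss ≈ 19457 × 12.69/100 ≈ 2469.
Year 2021: gap = -2.7 × (10.48 - 5.88) = -12.42%, loss ≈ 19457 × 12.42/100 ≈ 2417.
Year 2022: gap = -2.7 × (8.39 - 5.88) = -6.777%, loss ≈ 19457 × 6.777/100 ≈ 1319.
Year 2023: gap = -2.7 × (7.73 - 5.88) = -4.995%, loss ≈ 19457 × 4.995/100 ≈ 972.
Total lost output = 1182 + 2469 + 2417 + 1319 + 972 = 8359 billion.

$8,359 billion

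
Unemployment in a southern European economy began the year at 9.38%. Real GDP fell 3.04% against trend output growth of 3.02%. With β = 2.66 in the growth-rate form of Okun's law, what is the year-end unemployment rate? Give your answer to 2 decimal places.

11.66%

Growth-rate Okun's law: g_Y = g_Y* - β × Δu, so Δu = (g_Y* - g_Y)/β.
Δu = (3.02 + 3.04)/2.66 = 6.06/2.66 = 2.28 percentage points.
Year-end unemployment = 9.38 + 2.28 = 11.66%.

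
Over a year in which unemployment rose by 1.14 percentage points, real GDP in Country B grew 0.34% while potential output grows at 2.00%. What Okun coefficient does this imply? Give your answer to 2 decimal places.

Growth form: g_Y = g_Y* - β × Δu, so β = (g_Y* - g_Y)/Δu.
β = (2 - 0.34)/1.14 = 1.66/1.14 = 1.46.

β ≈ 1.46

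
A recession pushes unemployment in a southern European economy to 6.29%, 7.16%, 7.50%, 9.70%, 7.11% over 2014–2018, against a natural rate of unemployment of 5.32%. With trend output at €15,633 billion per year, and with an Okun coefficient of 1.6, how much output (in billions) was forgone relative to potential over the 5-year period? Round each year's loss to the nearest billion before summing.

Year 2014: gap = -1.6 × (6.29 - 5.32) = -1.552%, loss ≈ 15633 × 1.552/100 ≈ 243.
Year 2015: gap = -1.6 × (7.16 - 5.32) = -2.944%, loss ≈ 15633 × 2.944/100 ≈ 460.
Year 2016: gap = -1.6 × (7.5 - 5.32) = -3.488%, loss ≈ 15633 × 3.488/100 ≈ 545.
Year 2017: gap = -1.6 × (9.7 - 5.32) = -7.008%, loss ≈ 15633 × 7.008/100 ≈ 1096.
Year 2018: gap = -1.6 × (7.11 - 5.32) = -2.864%, loss ≈ 15633 × 2.864/100 ≈ 448.
Total lost output = 243 + 460 + 545 + 1096 + 448 = 2792 billion.

€2,792 billion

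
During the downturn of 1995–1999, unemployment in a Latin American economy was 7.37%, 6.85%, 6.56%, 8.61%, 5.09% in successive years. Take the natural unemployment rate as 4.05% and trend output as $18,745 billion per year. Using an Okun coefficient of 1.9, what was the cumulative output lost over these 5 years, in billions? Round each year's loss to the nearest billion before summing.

$5,067 billion

Year 1995: gap = -1.9 × (7.37 - 4.05) = -6.308%, loss ≈ 18745 × 6.308/100 ≈ 1182.
Year 1996: gap = -1.9 × (6.85 - 4.05) = -5.32%, loss ≈ 18745 × 5.32/100 ≈ 997.
Year 1997: gap = -1.9 × (6.56 - 4.05) = -4.769%, loss ≈ 18745 × 4.769/100 ≈ 894.
Year 1998: gap = -1.9 × (8.61 - 4.05) = -8.664%, loss ≈ 18745 × 8.664/100 ≈ 1624.
Year 1999: gap = -1.9 × (5.09 - 4.05) = -1.976%, loss ≈ 18745 × 1.976/100 ≈ 370.
Total lost output = 1182 + 997 + 894 + 1624 + 370 = 5067 billion.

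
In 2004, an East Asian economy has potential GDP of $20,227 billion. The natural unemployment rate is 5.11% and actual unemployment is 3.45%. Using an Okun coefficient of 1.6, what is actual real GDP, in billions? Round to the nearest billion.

$20,764 billion

Unemployment gap = 3.45 - 5.11 = -1.66 points, so the output gap is -1.6 × (-1.66) = 2.656%.
Actual GDP = 20227 × (1 + 2.656/100) = 20227 × 1.02656 ≈ 20764 billion.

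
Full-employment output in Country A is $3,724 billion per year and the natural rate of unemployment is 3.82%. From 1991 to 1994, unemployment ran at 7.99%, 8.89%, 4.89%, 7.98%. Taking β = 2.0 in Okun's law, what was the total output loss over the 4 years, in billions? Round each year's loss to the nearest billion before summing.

Year 1991: gap = -2.0 × (7.99 - 3.82) = -8.34%, loss ≈ 3724 × 8.34/100 ≈ 311.
Year 1992: gap = -2.0 × (8.89 - 3.82) = -10.14%, loss ≈ 3724 × 10.14/100 ≈ 378.
Year 1993: gap = -2.0 × (4.89 - 3.82) = -2.14%, loss ≈ 3724 × 2.14/100 ≈ 80.
Year 1994: gap = -2.0 × (7.98 - 3.82) = -8.32%, loss ≈ 3724 × 8.32/100 ≈ 310.
Total lost output = 311 + 378 + 80 + 310 = 1079 billion.

$1,079 billion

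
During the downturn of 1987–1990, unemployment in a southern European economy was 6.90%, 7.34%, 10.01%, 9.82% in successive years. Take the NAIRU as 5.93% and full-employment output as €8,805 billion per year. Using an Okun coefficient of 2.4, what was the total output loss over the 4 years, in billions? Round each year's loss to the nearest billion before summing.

Year 1987: gap = -2.4 × (6.9 - 5.93) = -2.328%, loss ≈ 8805 × 2.328/100 ≈ 205.
Year 1988: gap = -2.4 × (7.34 - 5.93) = -3.384%, loss ≈ 8805 × 3.384/100 ≈ 298.
Year 1989: gap = -2.4 × (10.01 - 5.93) = -9.792%, loss ≈ 8805 × 9.792/100 ≈ 862.
Year 1990: gap = -2.4 × (9.82 - 5.93) = -9.336%, loss ≈ 8805 × 9.336/100 ≈ 822.
Total lost output = 205 + 298 + 862 + 822 = 2187 billion.

€2,187 billion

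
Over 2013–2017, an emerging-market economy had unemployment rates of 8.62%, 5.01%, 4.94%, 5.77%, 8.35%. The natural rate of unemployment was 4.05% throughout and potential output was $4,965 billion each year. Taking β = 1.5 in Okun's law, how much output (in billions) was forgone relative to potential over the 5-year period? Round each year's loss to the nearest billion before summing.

$925 billion

Year 2013: gap = -1.5 × (8.62 - 4.05) = -6.855%, loss ≈ 4965 × 6.855/100 ≈ 340.
Year 2014: gap = -1.5 × (5.01 - 4.05) = -1.44%, loss ≈ 4965 × 1.44/100 ≈ 71.
Year 2015: gap = -1.5 × (4.94 - 4.05) = -1.335%, loss ≈ 4965 × 1.335/100 ≈ 66.
Year 2016: gap = -1.5 × (5.77 - 4.05) = -2.58%, loss ≈ 4965 × 2.58/100 ≈ 128.
Year 2017: gap = -1.5 × (8.35 - 4.05) = -6.45%, loss ≈ 4965 × 6.45/100 ≈ 320.
Total lost output = 340 + 71 + 66 + 128 + 320 = 925 billion.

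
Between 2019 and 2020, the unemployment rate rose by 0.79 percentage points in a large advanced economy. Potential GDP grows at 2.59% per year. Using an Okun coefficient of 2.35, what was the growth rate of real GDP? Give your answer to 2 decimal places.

0.73%

Growth-rate Okun's law: g_Y = g_Y* - β × Δu.
g_Y = 2.59 - 2.35 × (0.79) = 2.59 - 1.8565 = 0.7335%, i.e. 0.73% to 2 d.p.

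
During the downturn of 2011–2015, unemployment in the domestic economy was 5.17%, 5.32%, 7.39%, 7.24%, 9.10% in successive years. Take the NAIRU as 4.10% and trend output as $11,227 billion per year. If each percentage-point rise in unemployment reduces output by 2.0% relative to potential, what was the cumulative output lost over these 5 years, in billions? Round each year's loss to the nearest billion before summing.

$3,081 billion

Year 2011: gap = -2.0 × (5.17 - 4.1) = -2.14%, loss ≈ 11227 × 2.14/100 ≈ 240.
Year 2012: gap = -2.0 × (5.32 - 4.1) = -2.44%, loss ≈ 11227 × 2.44/100 ≈ 274.
Year 2013: gap = -2.0 × (7.39 - 4.1) = -6.58%, loss ≈ 11227 × 6.58/100 ≈ 739.
Year 2014: gap = -2.0 × (7.24 - 4.1) = -6.28%, loss ≈ 11227 × 6.28/100 ≈ 705.
Year 2015: gap = -2.0 × (9.1 - 4.1) = -10%, loss ≈ 11227 × 10/100 ≈ 1123.
Total lost output = 240 + 274 + 739 + 705 + 1123 = 3081 billion.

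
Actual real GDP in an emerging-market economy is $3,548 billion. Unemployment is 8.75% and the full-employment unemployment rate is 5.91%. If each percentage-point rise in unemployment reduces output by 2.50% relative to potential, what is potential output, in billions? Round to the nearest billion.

$3,819 billion

Unemployment gap = 8.75 - 5.91 = 2.84 points, so output gap = -2.5 × 2.84 = -7.1%.
Since Y = Y* × (1 + gap/100), Y* = 3548/0.929 ≈ 3819 billion.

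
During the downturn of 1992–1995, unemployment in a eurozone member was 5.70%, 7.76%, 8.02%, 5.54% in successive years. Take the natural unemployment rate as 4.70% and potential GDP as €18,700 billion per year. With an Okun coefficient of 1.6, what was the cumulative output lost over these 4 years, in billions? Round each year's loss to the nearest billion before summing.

€2,459 billion

Year 1992: gap = -1.6 × (5.7 - 4.7) = -1.6%, loss ≈ 18700 × 1.6/100 ≈ 299.
Year 1993: gap = -1.6 × (7.76 - 4.7) = -4.896%, loss ≈ 18700 × 4.896/100 ≈ 916.
Year 1994: gap = -1.6 × (8.02 - 4.7) = -5.312%, loss ≈ 18700 × 5.312/100 ≈ 993.
Year 1995: gap = -1.6 × (5.54 - 4.7) = -1.344%, loss ≈ 18700 × 1.344/100 ≈ 251.
Total lost output = 299 + 916 + 993 + 251 = 2459 billion.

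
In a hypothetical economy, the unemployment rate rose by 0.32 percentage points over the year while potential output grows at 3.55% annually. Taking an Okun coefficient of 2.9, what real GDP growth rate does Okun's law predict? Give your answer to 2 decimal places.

Growth-rate Okun's law: g_Y = g_Y* - β × Δu.
g_Y = 3.55 - 2.9 × (0.32) = 3.55 - 0.928 = 2.622%, i.e. 2.62% to 2 d.p.

2.62%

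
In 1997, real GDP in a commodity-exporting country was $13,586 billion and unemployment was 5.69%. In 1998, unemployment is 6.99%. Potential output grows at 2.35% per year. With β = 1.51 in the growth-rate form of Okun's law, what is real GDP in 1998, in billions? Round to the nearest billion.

Δu = 6.99 - 5.69 = 1.3 points.
Okun's law (growth form): g_Y = g_Y* - β × Δu = 2.35 - 1.51 × (1.30) = 2.35 - 1.963 = 0.387%.
Real GDP in the next year = 13586 × (1 + 0.387/100) = 13586 × 1.00387 ≈ 13639 billion.

$13,639 billion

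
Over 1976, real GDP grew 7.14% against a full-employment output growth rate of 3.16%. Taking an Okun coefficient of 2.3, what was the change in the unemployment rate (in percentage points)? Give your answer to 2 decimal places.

-1.73 percentage points

Growth-rate Okun's law: g_Y = g_Y* - β × Δu, so Δu = (g_Y* - g_Y)/β.
Δu = (3.16 - 7.14)/2.3 = -3.98/2.3 = -1.73 percentage points.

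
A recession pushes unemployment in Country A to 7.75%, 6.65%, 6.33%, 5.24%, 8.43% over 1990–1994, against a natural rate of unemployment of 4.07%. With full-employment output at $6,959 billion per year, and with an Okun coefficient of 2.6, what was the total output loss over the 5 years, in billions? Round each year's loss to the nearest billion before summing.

$2,543 billion

Year 1990: gap = -2.6 × (7.75 - 4.07) = -9.568%, loss ≈ 6959 × 9.568/100 ≈ 666.
Year 1991: gap = -2.6 × (6.65 - 4.07) = -6.708%, loss ≈ 6959 × 6.708/100 ≈ 467.
Year 1992: gap = -2.6 × (6.33 - 4.07) = -5.876%, loss ≈ 6959 × 5.876/100 ≈ 409.
Year 1993: gap = -2.6 × (5.24 - 4.07) = -3.042%, loss ≈ 6959 × 3.042/100 ≈ 212.
Year 1994: gap = -2.6 × (8.43 - 4.07) = -11.336%, loss ≈ 6959 × 11.336/100 ≈ 789.
Total lost output = 666 + 467 + 409 + 212 + 789 = 2543 billion.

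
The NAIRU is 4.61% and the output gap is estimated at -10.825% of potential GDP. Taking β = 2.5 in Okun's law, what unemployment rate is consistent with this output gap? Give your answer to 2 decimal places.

8.94%

From Okun's law, u - u* = -(output gap)/β = -(-10.825)/2.5 = 4.33 points.
So u = 4.61 + 4.33 = 8.94%.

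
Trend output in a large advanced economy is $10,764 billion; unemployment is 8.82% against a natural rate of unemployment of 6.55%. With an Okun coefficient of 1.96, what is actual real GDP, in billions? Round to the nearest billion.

$10,285 billion

Unemployment gap = 8.82 - 6.55 = 2.27 points, so the output gap is -1.96 × 2.27 = -4.4492%.
Actual GDP = 10764 × (1 - 4.4492/100) = 10764 × 0.955508 ≈ 10285 billion.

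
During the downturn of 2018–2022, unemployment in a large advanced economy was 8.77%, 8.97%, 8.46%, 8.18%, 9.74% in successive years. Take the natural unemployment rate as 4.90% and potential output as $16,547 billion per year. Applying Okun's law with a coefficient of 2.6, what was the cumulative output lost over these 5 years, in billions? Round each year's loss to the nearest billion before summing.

$8,441 billion

Year 2018: gap = -2.6 × (8.77 - 4.9) = -10.062%, loss ≈ 16547 × 10.062/100 ≈ 1665.
Year 2019: gap = -2.6 × (8.97 - 4.9) = -10.582%, loss ≈ 16547 × 10.582/100 ≈ 1751.
Year 2020: gap = -2.6 × (8.46 - 4.9) = -9.256%, loss ≈ 16547 × 9.256/100 ≈ 1532.
Year 2021: gap = -2.6 × (8.18 - 4.9) = -8.528%, loss ≈ 16547 × 8.528/100 ≈ 1411.
Year 2022: gap = -2.6 × (9.74 - 4.9) = -12.584%, loss ≈ 16547 × 12.584/100 ≈ 2082.
Total lost output = 1665 + 1751 + 1532 + 1411 + 2082 = 8441 billion.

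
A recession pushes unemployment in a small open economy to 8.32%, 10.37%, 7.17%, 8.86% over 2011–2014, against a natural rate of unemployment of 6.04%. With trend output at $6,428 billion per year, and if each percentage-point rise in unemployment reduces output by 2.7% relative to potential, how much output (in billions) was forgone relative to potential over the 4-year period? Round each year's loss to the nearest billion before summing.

Year 2011: gap = -2.7 × (8.32 - 6.04) = -6.156%, loss ≈ 6428 × 6.156/100 ≈ 396.
Year 2012: gap = -2.7 × (10.37 - 6.04) = -11.691%, loss ≈ 6428 × 11.691/100 ≈ 751.
Year 2013: gap = -2.7 × (7.17 - 6.04) = -3.051%, loss ≈ 6428 × 3.051/100 ≈ 196.
Year 2014: gap = -2.7 × (8.86 - 6.04) = -7.614%, loss ≈ 6428 × 7.614/100 ≈ 489.
Total lost output = 396 + 751 + 196 + 489 = 1832 billion.

$1,832 billion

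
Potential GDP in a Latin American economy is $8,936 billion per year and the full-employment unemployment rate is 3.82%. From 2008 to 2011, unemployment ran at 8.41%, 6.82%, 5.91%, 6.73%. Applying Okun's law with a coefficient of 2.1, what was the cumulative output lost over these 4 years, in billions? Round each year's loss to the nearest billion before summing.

Year 2008: gap = -2.1 × (8.41 - 3.82) = -9.639%, loss ≈ 8936 × 9.639/100 ≈ 861.
Year 2009: gap = -2.1 × (6.82 - 3.82) = -6.3%, loss ≈ 8936 × 6.3/100 ≈ 563.
Year 2010: gap = -2.1 × (5.91 - 3.82) = -4.389%, loss ≈ 8936 × 4.389/100 ≈ 392.
Year 2011: gap = -2.1 × (6.73 - 3.82) = -6.111%, loss ≈ 8936 × 6.111/100 ≈ 546.
Total lost output = 861 + 563 + 392 + 546 = 2362 billion.

$2,362 billion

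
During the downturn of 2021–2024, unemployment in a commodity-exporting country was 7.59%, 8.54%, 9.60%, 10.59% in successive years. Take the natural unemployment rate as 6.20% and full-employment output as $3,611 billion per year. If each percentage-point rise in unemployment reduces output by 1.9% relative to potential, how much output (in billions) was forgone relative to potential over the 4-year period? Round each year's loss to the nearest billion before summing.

$790 billion

Year 2021: gap = -1.9 × (7.59 - 6.2) = -2.641%, loss ≈ 3611 × 2.641/100 ≈ 95.
Year 2022: gap = -1.9 × (8.54 - 6.2) = -4.446%, loss ≈ 3611 × 4.446/100 ≈ 161.
Year 2023: gap = -1.9 × (9.6 - 6.2) = -6.46%, loss ≈ 3611 × 6.46/100 ≈ 233.
Year 2024: gap = -1.9 × (10.59 - 6.2) = -8.341%, loss ≈ 3611 × 8.341/100 ≈ 301.
Total lost output = 95 + 161 + 233 + 301 = 790 billion.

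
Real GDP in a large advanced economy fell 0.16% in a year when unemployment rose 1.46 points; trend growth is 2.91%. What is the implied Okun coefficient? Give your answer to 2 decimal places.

Growth form: g_Y = g_Y* - β × Δu, so β = (g_Y* - g_Y)/Δu.
β = (2.91 + 0.16)/1.46 = 3.07/1.46 = 2.10.

β ≈ 2.10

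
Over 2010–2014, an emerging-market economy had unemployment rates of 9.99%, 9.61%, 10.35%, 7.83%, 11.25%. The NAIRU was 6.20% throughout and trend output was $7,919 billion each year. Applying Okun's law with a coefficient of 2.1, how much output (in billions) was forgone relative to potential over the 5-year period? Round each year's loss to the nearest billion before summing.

$2,998 billion

Year 2010: gap = -2.1 × (9.99 - 6.2) = -7.959%, loss ≈ 7919 × 7.959/100 ≈ 630.
Year 2011: gap = -2.1 × (9.61 - 6.2) = -7.161%, loss ≈ 7919 × 7.161/100 ≈ 567.
Year 2012: gap = -2.1 × (10.35 - 6.2) = -8.715%, loss ≈ 7919 × 8.715/100 ≈ 690.
Year 2013: gap = -2.1 × (7.83 - 6.2) = -3.423%, loss ≈ 7919 × 3.423/100 ≈ 271.
Year 2014: gap = -2.1 × (11.25 - 6.2) = -10.605%, loss ≈ 7919 × 10.605/100 ≈ 840.
Total lost output = 630 + 567 + 690 + 271 + 840 = 2998 billion.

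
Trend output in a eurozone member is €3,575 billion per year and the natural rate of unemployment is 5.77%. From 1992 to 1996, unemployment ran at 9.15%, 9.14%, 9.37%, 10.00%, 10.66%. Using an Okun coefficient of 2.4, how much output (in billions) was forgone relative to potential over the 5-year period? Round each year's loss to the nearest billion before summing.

€1,671 billion

Year 1992: gap = -2.4 × (9.15 - 5.77) = -8.112%, loss ≈ 3575 × 8.112/100 ≈ 290.
Year 1993: gap = -2.4 × (9.14 - 5.77) = -8.088%, loss ≈ 3575 × 8.088/100 ≈ 289.
Year 1994: gap = -2.4 × (9.37 - 5.77) = -8.64%, loss ≈ 3575 × 8.64/100 ≈ 309.
Year 1995: gap = -2.4 × (10 - 5.77) = -10.152%, loss ≈ 3575 × 10.152/100 ≈ 363.
Year 1996: gap = -2.4 × (10.66 - 5.77) = -11.736%, loss ≈ 3575 × 11.736/100 ≈ 420.
Total lost output = 290 + 289 + 309 + 363 + 420 = 1671 billion.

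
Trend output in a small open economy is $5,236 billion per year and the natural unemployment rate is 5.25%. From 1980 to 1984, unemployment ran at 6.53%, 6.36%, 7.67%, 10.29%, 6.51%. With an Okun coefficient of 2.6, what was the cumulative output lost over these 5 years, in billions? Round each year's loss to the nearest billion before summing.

Year 1980: gap = -2.6 × (6.53 - 5.25) = -3.328%, loss ≈ 5236 × 3.328/100 ≈ 174.
Year 1981: gap = -2.6 × (6.36 - 5.25) = -2.886%, loss ≈ 5236 × 2.886/100 ≈ 151.
Year 1982: gap = -2.6 × (7.67 - 5.25) = -6.292%, loss ≈ 5236 × 6.292/100 ≈ 329.
Year 1983: gap = -2.6 × (10.29 - 5.25) = -13.104%, loss ≈ 5236 × 13.104/100 ≈ 686.
Year 1984: gap = -2.6 × (6.51 - 5.25) = -3.276%, loss ≈ 5236 × 3.276/100 ≈ 172.
Total lost output = 174 + 151 + 329 + 686 + 172 = 1512 billion.

$1,512 billion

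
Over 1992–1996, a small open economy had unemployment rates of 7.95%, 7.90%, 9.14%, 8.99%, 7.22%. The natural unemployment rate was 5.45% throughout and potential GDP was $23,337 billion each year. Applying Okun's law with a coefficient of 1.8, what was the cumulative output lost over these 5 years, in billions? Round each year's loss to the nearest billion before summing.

$5,860 billion

Year 1992: gap = -1.8 × (7.95 - 5.45) = -4.5%, loss ≈ 23337 × 4.5/100 ≈ 1050.
Year 1993: gap = -1.8 × (7.9 - 5.45) = -4.41%, loss ≈ 23337 × 4.41/100 ≈ 1029.
Year 1994: gap = -1.8 × (9.14 - 5.45) = -6.642%, loss ≈ 23337 × 6.642/100 ≈ 1550.
Year 1995: gap = -1.8 × (8.99 - 5.45) = -6.372%, loss ≈ 23337 × 6.372/100 ≈ 1487.
Year 1996: gap = -1.8 × (7.22 - 5.45) = -3.186%, loss ≈ 23337 × 3.186/100 ≈ 744.
Total lost output = 1050 + 1029 + 1550 + 1487 + 744 = 5860 billion.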